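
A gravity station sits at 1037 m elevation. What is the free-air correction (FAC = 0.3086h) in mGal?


FAC = 0.3086 * h
= 0.3086 * 1037
= 320.0182 mGal

320.0182


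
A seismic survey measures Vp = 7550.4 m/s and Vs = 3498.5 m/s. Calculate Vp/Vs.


Vp/Vs = 7550.4 / 3498.5
= 2.1582

2.1582


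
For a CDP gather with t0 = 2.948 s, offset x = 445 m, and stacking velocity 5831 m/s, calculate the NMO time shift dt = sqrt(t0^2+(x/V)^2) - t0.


x/Vnmo = 445/5831 = 0.076316
(x/Vnmo)^2 = 0.005824
t0^2 = 8.690704
sqrt(8.690704 + 0.005824) = 2.948988
dt = 2.948988 - 2.948 = 0.000988

9.880000e-04


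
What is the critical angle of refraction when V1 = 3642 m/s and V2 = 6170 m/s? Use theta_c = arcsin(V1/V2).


V1/V2 = 3642/6170 = 0.590276
theta_c = arcsin(0.590276) = 36.1766 degrees

36.1766


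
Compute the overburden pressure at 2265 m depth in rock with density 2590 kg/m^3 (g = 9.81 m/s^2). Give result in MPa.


P = rho * g * z / 1e6
= 2590 * 9.81 * 2265 / 1e6
= 57548893.5 / 1e6
= 57.5489 MPa

57.5489


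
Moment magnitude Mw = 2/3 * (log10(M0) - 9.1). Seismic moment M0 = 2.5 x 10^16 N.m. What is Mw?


log10(M0) = log10(2.5 x 10^16) = 16.3979
Mw = 2/3 * (16.3979 - 9.1)
= 2/3 * 7.2979
= 4.87

4.87


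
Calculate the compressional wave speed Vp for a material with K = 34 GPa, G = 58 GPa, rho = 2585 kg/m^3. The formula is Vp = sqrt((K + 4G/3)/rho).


First compute the effective modulus:
K + 4G/3 = 34e9 + 4*58e9/3 = 111333333333.33 Pa
Then divide by density:
111333333333.33 / 2585 = 43068987.7498 Pa/(kg/m^3)
Take the square root:
Vp = sqrt(43068987.7498) = 6562.7 m/s

6562.7


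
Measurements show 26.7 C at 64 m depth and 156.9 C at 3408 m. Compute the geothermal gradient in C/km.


dT = 156.9 - 26.7 = 130.2 C
dz = 3408 - 64 = 3344 m
gradient = dT/dz * 1000 = 130.2/3344 * 1000 = 38.9354 C/km

38.9354


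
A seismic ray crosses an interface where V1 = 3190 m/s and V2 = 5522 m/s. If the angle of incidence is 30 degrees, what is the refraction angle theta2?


sin(theta1) = sin(30 deg) = 0.5
sin(theta2) = V2/V1 * sin(theta1) = 5522/3190 * 0.5 = 0.865517
theta2 = arcsin(0.865517) = 59.9418 degrees

59.9418


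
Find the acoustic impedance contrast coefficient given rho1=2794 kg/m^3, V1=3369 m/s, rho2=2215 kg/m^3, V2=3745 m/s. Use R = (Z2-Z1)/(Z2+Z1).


Z1 = 2794 * 3369 = 9412986
Z2 = 2215 * 3745 = 8295175
R = (8295175 - 9412986) / (8295175 + 9412986) = -1117811 / 17708161 = -0.0631

-0.0631


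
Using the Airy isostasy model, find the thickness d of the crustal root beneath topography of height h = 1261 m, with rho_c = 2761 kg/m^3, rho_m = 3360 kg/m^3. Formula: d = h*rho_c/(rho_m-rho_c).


rho_m - rho_c = 3360 - 2761 = 599
d = 1261 * 2761 / 599
= 3481621 / 599
= 5812.39 m

5812.39


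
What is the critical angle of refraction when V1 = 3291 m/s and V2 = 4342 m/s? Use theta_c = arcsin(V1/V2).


V1/V2 = 3291/4342 = 0.757946
theta_c = arcsin(0.757946) = 49.2834 degrees

49.2834


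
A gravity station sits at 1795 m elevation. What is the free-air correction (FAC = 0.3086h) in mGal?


FAC = 0.3086 * h
= 0.3086 * 1795
= 553.937 mGal

553.937


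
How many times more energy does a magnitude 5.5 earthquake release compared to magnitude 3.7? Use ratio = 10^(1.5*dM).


M2 - M1 = 5.5 - 3.7 = 1.8
1.5 * 1.8 = 2.7
ratio = 10^2.7 = 501.19

501.19


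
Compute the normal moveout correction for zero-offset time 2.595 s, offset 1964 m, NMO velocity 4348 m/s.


x/Vnmo = 1964/4348 = 0.451702
(x/Vnmo)^2 = 0.204035
t0^2 = 6.734025
sqrt(6.734025 + 0.204035) = 2.63402
dt = 2.63402 - 2.595 = 0.03902

0.03902


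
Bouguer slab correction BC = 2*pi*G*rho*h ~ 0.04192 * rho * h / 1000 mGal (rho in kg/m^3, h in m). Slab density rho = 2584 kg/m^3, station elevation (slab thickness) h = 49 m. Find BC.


BC = 0.04192 * rho * h / 1000
= 0.04192 * 2584 * 49 / 1000
= 5.3077 mGal

5.3077


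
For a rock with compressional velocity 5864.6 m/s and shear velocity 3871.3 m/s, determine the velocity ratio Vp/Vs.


Vp/Vs = 5864.6 / 3871.3
= 1.5149

1.5149


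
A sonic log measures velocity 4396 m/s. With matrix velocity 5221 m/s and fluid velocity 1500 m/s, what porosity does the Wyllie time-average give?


1/V - 1/Vm = 1/4396 - 1/5221 = 3.595e-05
1/Vf - 1/Vm = 1/1500 - 1/5221 = 0.00047513
phi = 3.595e-05 / 0.00047513 = 0.0757

0.0757


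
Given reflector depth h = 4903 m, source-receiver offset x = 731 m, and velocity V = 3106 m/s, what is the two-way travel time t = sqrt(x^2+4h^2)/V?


x^2 + 4h^2 = 731^2 + 4*4903^2 = 534361 + 96157636 = 96691997
sqrt(96691997) = 9833.2089
t = 9833.2089 / 3106 = 3.1659 s

3.1659


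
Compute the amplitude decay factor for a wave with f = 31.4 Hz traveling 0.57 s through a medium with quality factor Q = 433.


pi*f*t/Q = pi*31.4*0.57/433 = 0.129857
A/A0 = exp(-0.129857) = 0.878221

0.878221


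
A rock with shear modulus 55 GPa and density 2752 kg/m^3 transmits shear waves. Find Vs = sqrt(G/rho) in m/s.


Convert G to Pa: G = 55e9 Pa
Compute G/rho = 55e9 / 2752 = 19985465.1163
Vs = sqrt(19985465.1163) = 4470.51 m/s

4470.51


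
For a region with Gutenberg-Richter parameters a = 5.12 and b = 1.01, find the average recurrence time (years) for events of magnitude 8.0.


log10(N) = 5.12 - 1.01*8.0 = -2.96
N = 10^-2.96 = 0.001096
T = 1/N = 1/0.001096 = 912.0108 years

912.0108


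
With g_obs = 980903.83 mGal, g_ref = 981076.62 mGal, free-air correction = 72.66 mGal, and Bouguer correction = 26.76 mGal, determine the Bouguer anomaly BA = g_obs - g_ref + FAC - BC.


BA = g_obs - g_ref + FAC - BC
= 980903.83 - 981076.62 + 72.66 - 26.76
= -126.89 mGal

-126.89


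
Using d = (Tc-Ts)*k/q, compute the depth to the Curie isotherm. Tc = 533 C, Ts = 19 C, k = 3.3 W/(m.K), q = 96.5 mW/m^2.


T_Curie - T_surf = 533 - 19 = 514 C
Convert q to W/m^2: 96.5 mW/m^2 = 0.0965 W/m^2
d = 514 * 3.3 / 0.0965 = 17577.2 m

17577.2


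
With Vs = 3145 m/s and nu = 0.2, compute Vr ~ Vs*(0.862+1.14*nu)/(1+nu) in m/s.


Numerator factor = 0.862 + 1.14*0.2 = 1.09
Denominator = 1 + 0.2 = 1.2
Vr = 3145 * 1.09 / 1.2 = 2856.71 m/s

2856.71


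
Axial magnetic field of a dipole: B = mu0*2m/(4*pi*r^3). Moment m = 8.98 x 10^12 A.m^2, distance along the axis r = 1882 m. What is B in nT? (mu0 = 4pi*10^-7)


m = 8.98 x 10^12 = 8980000000000 A.m^2
2m = 17960000000000 A.m^2
r^3 = 1882^3 = 6665900968
B = (4pi*10^-7) * 17960000000000 / (4*pi * 6665900968) * 1e9
= 22569201.623389 / 83766182042.5 * 1e9
= 269430.9454 nT

269430.9454


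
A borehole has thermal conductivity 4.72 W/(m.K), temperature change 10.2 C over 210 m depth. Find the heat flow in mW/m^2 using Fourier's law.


q = k * dT / dz * 1000
= 4.72 * 10.2 / 210 * 1000
= 0.229257 * 1000
= 229.2571 mW/m^2

229.2571


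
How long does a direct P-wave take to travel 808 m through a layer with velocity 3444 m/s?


t = x / V
= 808 / 3444
= 0.2346 s

0.2346


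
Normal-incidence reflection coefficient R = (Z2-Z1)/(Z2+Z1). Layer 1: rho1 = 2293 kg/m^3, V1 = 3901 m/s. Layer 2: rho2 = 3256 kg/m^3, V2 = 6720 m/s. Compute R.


Z1 = 2293 * 3901 = 8944993
Z2 = 3256 * 6720 = 21880320
R = (21880320 - 8944993) / (21880320 + 8944993) = 12935327 / 30825313 = 0.4196

0.4196


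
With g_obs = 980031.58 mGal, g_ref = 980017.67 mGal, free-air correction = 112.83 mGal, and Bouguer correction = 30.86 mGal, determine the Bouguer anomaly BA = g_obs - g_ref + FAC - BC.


BA = g_obs - g_ref + FAC - BC
= 980031.58 - 980017.67 + 112.83 - 30.86
= 95.88 mGal

95.88


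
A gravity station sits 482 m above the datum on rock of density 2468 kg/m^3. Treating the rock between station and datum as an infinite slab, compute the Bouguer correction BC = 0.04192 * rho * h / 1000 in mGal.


BC = 0.04192 * rho * h / 1000
= 0.04192 * 2468 * 482 / 1000
= 49.867 mGal

49.867


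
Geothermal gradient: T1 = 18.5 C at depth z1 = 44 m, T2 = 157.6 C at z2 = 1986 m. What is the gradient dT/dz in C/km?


dT = 157.6 - 18.5 = 139.1 C
dz = 1986 - 44 = 1942 m
gradient = dT/dz * 1000 = 139.1/1942 * 1000 = 71.6272 C/km

71.6272


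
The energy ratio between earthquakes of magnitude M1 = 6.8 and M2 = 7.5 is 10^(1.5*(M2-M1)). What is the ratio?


M2 - M1 = 7.5 - 6.8 = 0.7
1.5 * 0.7 = 1.05
ratio = 10^1.05 = 11.22

11.22


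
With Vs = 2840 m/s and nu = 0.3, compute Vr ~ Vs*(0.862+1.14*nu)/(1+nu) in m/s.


Numerator factor = 0.862 + 1.14*0.3 = 1.204
Denominator = 1 + 0.3 = 1.3
Vr = 2840 * 1.204 / 1.3 = 2630.28 m/s

2630.28


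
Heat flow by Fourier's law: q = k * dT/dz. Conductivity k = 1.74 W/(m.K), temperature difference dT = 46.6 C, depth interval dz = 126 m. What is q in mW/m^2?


q = k * dT / dz * 1000
= 1.74 * 46.6 / 126 * 1000
= 0.643524 * 1000
= 643.5238 mW/m^2

643.5238


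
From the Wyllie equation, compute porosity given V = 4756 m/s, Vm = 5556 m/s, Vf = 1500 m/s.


1/V - 1/Vm = 1/4756 - 1/5556 = 3.028e-05
1/Vf - 1/Vm = 1/1500 - 1/5556 = 0.00048668
phi = 3.028e-05 / 0.00048668 = 0.0622

0.0622


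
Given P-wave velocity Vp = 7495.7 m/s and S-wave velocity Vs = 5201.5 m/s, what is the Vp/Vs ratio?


Vp/Vs = 7495.7 / 5201.5
= 1.4411

1.4411


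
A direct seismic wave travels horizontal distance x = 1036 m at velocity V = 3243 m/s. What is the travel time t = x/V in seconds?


t = x / V
= 1036 / 3243
= 0.3195 s

0.3195


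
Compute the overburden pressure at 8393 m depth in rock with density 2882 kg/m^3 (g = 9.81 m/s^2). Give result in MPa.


P = rho * g * z / 1e6
= 2882 * 9.81 * 8393 / 1e6
= 237290421.06 / 1e6
= 237.2904 MPa

237.2904


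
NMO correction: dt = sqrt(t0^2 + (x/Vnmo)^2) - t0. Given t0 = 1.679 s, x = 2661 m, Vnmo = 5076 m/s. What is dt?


x/Vnmo = 2661/5076 = 0.524232
(x/Vnmo)^2 = 0.274819
t0^2 = 2.819041
sqrt(2.819041 + 0.274819) = 1.758937
dt = 1.758937 - 1.679 = 0.079937

0.079937


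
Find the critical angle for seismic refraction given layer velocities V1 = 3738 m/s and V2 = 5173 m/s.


V1/V2 = 3738/5173 = 0.722598
theta_c = arcsin(0.722598) = 46.2694 degrees

46.2694


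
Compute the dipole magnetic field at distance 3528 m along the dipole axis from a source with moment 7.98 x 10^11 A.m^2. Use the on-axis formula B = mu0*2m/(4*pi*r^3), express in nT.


m = 7.98 x 10^11 = 798000000000 A.m^2
2m = 1596000000000 A.m^2
r^3 = 3528^3 = 43912253952
B = (4pi*10^-7) * 1596000000000 / (4*pi * 43912253952) * 1e9
= 2005592.750052 / 551817657672.69 * 1e9
= 3634.5208 nT

3634.5208


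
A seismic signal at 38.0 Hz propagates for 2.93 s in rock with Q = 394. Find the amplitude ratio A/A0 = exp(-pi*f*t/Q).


pi*f*t/Q = pi*38.0*2.93/394 = 0.887779
A/A0 = exp(-0.887779) = 0.411569

0.411569


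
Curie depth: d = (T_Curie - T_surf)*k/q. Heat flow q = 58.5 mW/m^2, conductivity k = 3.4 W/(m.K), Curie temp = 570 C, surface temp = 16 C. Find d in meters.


T_Curie - T_surf = 570 - 16 = 554 C
Convert q to W/m^2: 58.5 mW/m^2 = 0.0585 W/m^2
d = 554 * 3.4 / 0.0585 = 32198.29 m

32198.29


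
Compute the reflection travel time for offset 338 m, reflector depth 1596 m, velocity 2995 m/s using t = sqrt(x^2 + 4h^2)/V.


x^2 + 4h^2 = 338^2 + 4*1596^2 = 114244 + 10188864 = 10303108
sqrt(10303108) = 3209.8455
t = 3209.8455 / 2995 = 1.0717 s

1.0717


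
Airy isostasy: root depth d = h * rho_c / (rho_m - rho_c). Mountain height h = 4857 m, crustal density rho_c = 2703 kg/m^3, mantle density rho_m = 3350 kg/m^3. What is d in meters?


rho_m - rho_c = 3350 - 2703 = 647
d = 4857 * 2703 / 647
= 13128471 / 647
= 20291.3 m

20291.3


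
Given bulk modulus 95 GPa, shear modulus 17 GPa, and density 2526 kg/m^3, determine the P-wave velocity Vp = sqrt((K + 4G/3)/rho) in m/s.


First compute the effective modulus:
K + 4G/3 = 95e9 + 4*17e9/3 = 117666666666.67 Pa
Then divide by density:
117666666666.67 / 2526 = 46582211.6653 Pa/(kg/m^3)
Take the square root:
Vp = sqrt(46582211.6653) = 6825.12 m/s

6825.12


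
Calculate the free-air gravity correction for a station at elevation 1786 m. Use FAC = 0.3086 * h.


FAC = 0.3086 * h
= 0.3086 * 1786
= 551.1596 mGal

551.1596


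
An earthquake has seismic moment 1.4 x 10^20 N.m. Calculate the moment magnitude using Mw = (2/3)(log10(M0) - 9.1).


log10(M0) = log10(1.4 x 10^20) = 20.1461
Mw = 2/3 * (20.1461 - 9.1)
= 2/3 * 11.0461
= 7.36

7.36


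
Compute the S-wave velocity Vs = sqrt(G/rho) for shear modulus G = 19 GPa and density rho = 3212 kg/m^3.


Convert G to Pa: G = 19e9 Pa
Compute G/rho = 19e9 / 3212 = 5915317.5592
Vs = sqrt(5915317.5592) = 2432.14 m/s

2432.14


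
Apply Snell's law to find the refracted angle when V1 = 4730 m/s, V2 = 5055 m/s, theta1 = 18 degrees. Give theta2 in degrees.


sin(theta1) = sin(18 deg) = 0.309017
sin(theta2) = V2/V1 * sin(theta1) = 5055/4730 * 0.309017 = 0.33025
theta2 = arcsin(0.33025) = 19.2839 degrees

19.2839


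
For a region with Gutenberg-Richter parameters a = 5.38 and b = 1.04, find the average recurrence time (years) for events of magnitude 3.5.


log10(N) = 5.38 - 1.04*3.5 = 1.74
N = 10^1.74 = 54.954087
T = 1/N = 1/54.954087 = 0.0182 years

0.0182


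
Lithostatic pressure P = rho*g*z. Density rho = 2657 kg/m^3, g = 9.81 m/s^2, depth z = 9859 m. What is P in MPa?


P = rho * g * z / 1e6
= 2657 * 9.81 * 9859 / 1e6
= 256976511.03 / 1e6
= 256.9765 MPa

256.9765


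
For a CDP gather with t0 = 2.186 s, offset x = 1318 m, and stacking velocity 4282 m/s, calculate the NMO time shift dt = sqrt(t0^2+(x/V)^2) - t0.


x/Vnmo = 1318/4282 = 0.3078
(x/Vnmo)^2 = 0.094741
t0^2 = 4.778596
sqrt(4.778596 + 0.094741) = 2.207564
dt = 2.207564 - 2.186 = 0.021564

0.021564


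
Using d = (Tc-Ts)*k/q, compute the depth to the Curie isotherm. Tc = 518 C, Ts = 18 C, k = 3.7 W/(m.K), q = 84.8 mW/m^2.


T_Curie - T_surf = 518 - 18 = 500 C
Convert q to W/m^2: 84.8 mW/m^2 = 0.0848 W/m^2
d = 500 * 3.7 / 0.0848 = 21816.04 m

21816.04


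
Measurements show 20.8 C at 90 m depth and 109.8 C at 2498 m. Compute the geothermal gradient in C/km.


dT = 109.8 - 20.8 = 89.0 C
dz = 2498 - 90 = 2408 m
gradient = dT/dz * 1000 = 89.0/2408 * 1000 = 36.9601 C/km

36.9601


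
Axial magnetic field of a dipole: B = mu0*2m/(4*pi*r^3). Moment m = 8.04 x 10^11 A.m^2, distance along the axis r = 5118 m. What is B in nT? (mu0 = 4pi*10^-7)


m = 8.04 x 10^11 = 804000000000 A.m^2
2m = 1608000000000 A.m^2
r^3 = 5118^3 = 134060503032
B = (4pi*10^-7) * 1608000000000 / (4*pi * 134060503032) * 1e9
= 2020672.394789 / 1684653965847.53 * 1e9
= 1199.4584 nT

1199.4584


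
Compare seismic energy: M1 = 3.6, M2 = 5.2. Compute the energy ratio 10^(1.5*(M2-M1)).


M2 - M1 = 5.2 - 3.6 = 1.6
1.5 * 1.6 = 2.4
ratio = 10^2.4 = 251.19

251.19


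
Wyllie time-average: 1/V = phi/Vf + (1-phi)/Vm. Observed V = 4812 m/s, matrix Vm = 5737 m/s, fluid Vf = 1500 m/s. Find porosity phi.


1/V - 1/Vm = 1/4812 - 1/5737 = 3.351e-05
1/Vf - 1/Vm = 1/1500 - 1/5737 = 0.00049236
phi = 3.351e-05 / 0.00049236 = 0.0681

0.0681


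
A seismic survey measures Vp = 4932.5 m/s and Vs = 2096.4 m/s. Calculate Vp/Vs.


Vp/Vs = 4932.5 / 2096.4
= 2.3528

2.3528


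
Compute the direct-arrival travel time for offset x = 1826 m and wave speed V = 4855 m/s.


t = x / V
= 1826 / 4855
= 0.3761 s

0.3761


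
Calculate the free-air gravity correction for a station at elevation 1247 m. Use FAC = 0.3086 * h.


FAC = 0.3086 * h
= 0.3086 * 1247
= 384.8242 mGal

384.8242


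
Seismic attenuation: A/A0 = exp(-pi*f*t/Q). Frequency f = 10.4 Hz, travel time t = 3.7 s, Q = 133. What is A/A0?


pi*f*t/Q = pi*10.4*3.7/133 = 0.908936
A/A0 = exp(-0.908936) = 0.402953

0.402953


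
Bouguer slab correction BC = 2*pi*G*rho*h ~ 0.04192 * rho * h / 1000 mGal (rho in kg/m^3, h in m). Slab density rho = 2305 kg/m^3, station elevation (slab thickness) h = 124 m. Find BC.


BC = 0.04192 * rho * h / 1000
= 0.04192 * 2305 * 124 / 1000
= 11.9816 mGal

11.9816


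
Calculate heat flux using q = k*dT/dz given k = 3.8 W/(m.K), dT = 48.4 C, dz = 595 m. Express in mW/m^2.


q = k * dT / dz * 1000
= 3.8 * 48.4 / 595 * 1000
= 0.309109 * 1000
= 309.1092 mW/m^2

309.1092


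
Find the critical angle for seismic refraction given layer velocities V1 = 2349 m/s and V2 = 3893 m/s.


V1/V2 = 2349/3893 = 0.603391
theta_c = arcsin(0.603391) = 37.1131 degrees

37.1131


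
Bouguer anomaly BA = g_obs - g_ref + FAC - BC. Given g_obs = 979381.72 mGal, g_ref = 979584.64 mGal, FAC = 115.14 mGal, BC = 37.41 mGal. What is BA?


BA = g_obs - g_ref + FAC - BC
= 979381.72 - 979584.64 + 115.14 - 37.41
= -125.19 mGal

-125.19


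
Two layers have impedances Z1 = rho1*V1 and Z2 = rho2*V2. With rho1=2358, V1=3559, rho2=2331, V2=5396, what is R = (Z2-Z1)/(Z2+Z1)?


Z1 = 2358 * 3559 = 8392122
Z2 = 2331 * 5396 = 12578076
R = (12578076 - 8392122) / (12578076 + 8392122) = 4185954 / 20970198 = 0.1996

0.1996


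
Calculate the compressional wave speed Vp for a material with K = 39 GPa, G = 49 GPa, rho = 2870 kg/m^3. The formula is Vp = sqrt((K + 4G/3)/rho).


First compute the effective modulus:
K + 4G/3 = 39e9 + 4*49e9/3 = 104333333333.33 Pa
Then divide by density:
104333333333.33 / 2870 = 36353077.8165 Pa/(kg/m^3)
Take the square root:
Vp = sqrt(36353077.8165) = 6029.35 m/s

6029.35


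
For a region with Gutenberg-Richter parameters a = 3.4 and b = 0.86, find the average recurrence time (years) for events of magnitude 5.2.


log10(N) = 3.4 - 0.86*5.2 = -1.072
N = 10^-1.072 = 0.084723
T = 1/N = 1/0.084723 = 11.8032 years

11.8032


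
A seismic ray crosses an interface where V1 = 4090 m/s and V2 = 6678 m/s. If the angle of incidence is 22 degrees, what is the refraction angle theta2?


sin(theta1) = sin(22 deg) = 0.374607
sin(theta2) = V2/V1 * sin(theta1) = 6678/4090 * 0.374607 = 0.611644
theta2 = arcsin(0.611644) = 37.7085 degrees

37.7085


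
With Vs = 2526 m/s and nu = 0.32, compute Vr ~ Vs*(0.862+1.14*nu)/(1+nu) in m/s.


Numerator factor = 0.862 + 1.14*0.32 = 1.2268
Denominator = 1 + 0.32 = 1.32
Vr = 2526 * 1.2268 / 1.32 = 2347.65 m/s

2347.65


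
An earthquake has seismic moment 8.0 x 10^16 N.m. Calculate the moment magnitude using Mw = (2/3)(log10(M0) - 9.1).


log10(M0) = log10(8.0 x 10^16) = 16.9031
Mw = 2/3 * (16.9031 - 9.1)
= 2/3 * 7.8031
= 5.2

5.2


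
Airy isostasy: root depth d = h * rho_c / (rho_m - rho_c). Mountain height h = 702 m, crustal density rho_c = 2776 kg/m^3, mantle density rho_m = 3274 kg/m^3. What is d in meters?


rho_m - rho_c = 3274 - 2776 = 498
d = 702 * 2776 / 498
= 1948752 / 498
= 3913.16 m

3913.16


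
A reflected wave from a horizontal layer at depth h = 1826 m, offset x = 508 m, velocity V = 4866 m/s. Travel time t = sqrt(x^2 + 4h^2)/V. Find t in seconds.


x^2 + 4h^2 = 508^2 + 4*1826^2 = 258064 + 13337104 = 13595168
sqrt(13595168) = 3687.1626
t = 3687.1626 / 4866 = 0.7577 s

0.7577


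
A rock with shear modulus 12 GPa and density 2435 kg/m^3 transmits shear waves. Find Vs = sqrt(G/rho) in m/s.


Convert G to Pa: G = 12e9 Pa
Compute G/rho = 12e9 / 2435 = 4928131.4168
Vs = sqrt(4928131.4168) = 2219.94 m/s

2219.94


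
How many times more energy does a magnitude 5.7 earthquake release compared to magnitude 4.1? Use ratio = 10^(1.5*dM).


M2 - M1 = 5.7 - 4.1 = 1.6
1.5 * 1.6 = 2.4
ratio = 10^2.4 = 251.19

251.19


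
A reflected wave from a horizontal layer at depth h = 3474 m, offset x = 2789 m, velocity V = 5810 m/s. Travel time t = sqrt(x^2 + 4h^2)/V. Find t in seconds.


x^2 + 4h^2 = 2789^2 + 4*3474^2 = 7778521 + 48274704 = 56053225
sqrt(56053225) = 7486.8702
t = 7486.8702 / 5810 = 1.2886 s

1.2886


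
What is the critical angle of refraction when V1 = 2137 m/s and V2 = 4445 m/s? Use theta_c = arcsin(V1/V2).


V1/V2 = 2137/4445 = 0.480765
theta_c = arcsin(0.480765) = 28.7354 degrees

28.7354


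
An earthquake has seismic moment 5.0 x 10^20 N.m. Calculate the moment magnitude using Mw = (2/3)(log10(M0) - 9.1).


log10(M0) = log10(5.0 x 10^20) = 20.699
Mw = 2/3 * (20.699 - 9.1)
= 2/3 * 11.599
= 7.73

7.73


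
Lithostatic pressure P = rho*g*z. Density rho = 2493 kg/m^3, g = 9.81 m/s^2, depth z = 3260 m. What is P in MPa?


P = rho * g * z / 1e6
= 2493 * 9.81 * 3260 / 1e6
= 79727635.8 / 1e6
= 79.7276 MPa

79.7276


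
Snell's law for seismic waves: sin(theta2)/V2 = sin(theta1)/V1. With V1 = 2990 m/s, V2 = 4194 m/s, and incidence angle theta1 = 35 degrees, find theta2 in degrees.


sin(theta1) = sin(35 deg) = 0.573576
sin(theta2) = V2/V1 * sin(theta1) = 4194/2990 * 0.573576 = 0.804542
theta2 = arcsin(0.804542) = 53.566 degrees

53.566


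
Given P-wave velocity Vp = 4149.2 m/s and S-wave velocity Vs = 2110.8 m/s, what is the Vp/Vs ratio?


Vp/Vs = 4149.2 / 2110.8
= 1.9657

1.9657


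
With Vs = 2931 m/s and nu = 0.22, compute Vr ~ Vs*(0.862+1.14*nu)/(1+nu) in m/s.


Numerator factor = 0.862 + 1.14*0.22 = 1.1128
Denominator = 1 + 0.22 = 1.22
Vr = 2931 * 1.1128 / 1.22 = 2673.46 m/s

2673.46


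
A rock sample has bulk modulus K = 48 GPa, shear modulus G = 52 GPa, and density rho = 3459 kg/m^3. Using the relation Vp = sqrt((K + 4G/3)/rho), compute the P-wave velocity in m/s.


First compute the effective modulus:
K + 4G/3 = 48e9 + 4*52e9/3 = 117333333333.33 Pa
Then divide by density:
117333333333.33 / 3459 = 33921171.8223 Pa/(kg/m^3)
Take the square root:
Vp = sqrt(33921171.8223) = 5824.19 m/s

5824.19


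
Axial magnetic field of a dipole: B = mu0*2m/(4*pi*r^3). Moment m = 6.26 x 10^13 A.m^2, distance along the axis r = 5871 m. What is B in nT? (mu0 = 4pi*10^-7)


m = 6.26 x 10^13 = 62600000000000 A.m^2
2m = 125200000000000 A.m^2
r^3 = 5871^3 = 202365391311
B = (4pi*10^-7) * 125200000000000 / (4*pi * 202365391311) * 1e9
= 157330960.091777 / 2542998506733.85 * 1e9
= 61868.2865 nT

61868.2865


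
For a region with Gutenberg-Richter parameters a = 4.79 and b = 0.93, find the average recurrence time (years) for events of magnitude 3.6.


log10(N) = 4.79 - 0.93*3.6 = 1.442
N = 10^1.442 = 27.669416
T = 1/N = 1/27.669416 = 0.0361 years

0.0361


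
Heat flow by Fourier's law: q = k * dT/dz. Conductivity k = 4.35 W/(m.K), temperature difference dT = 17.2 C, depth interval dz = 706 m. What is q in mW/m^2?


q = k * dT / dz * 1000
= 4.35 * 17.2 / 706 * 1000
= 0.105977 * 1000
= 105.9773 mW/m^2

105.9773


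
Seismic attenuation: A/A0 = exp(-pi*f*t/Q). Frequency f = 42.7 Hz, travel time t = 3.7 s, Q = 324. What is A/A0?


pi*f*t/Q = pi*42.7*3.7/324 = 1.531914
A/A0 = exp(-1.531914) = 0.216122

0.216122


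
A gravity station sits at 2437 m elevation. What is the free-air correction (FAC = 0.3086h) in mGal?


FAC = 0.3086 * h
= 0.3086 * 2437
= 752.0582 mGal

752.0582


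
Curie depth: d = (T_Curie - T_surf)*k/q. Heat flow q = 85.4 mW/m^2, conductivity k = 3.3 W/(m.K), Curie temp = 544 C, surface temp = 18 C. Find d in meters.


T_Curie - T_surf = 544 - 18 = 526 C
Convert q to W/m^2: 85.4 mW/m^2 = 0.0854 W/m^2
d = 526 * 3.3 / 0.0854 = 20325.53 m

20325.53


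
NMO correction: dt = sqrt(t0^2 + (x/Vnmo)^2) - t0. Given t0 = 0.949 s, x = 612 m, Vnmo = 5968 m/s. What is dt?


x/Vnmo = 612/5968 = 0.102547
(x/Vnmo)^2 = 0.010516
t0^2 = 0.900601
sqrt(0.900601 + 0.010516) = 0.954524
dt = 0.954524 - 0.949 = 0.005524

0.005524


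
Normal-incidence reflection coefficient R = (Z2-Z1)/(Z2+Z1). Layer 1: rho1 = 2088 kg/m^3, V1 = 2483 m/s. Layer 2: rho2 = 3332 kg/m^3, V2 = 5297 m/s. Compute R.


Z1 = 2088 * 2483 = 5184504
Z2 = 3332 * 5297 = 17649604
R = (17649604 - 5184504) / (17649604 + 5184504) = 12465100 / 22834108 = 0.5459

0.5459


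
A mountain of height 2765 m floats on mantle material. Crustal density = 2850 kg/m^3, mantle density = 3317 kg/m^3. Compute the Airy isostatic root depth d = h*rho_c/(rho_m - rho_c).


rho_m - rho_c = 3317 - 2850 = 467
d = 2765 * 2850 / 467
= 7880250 / 467
= 16874.2 m

16874.2


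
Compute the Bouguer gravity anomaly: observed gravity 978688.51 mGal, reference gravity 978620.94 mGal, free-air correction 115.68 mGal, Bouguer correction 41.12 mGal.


BA = g_obs - g_ref + FAC - BC
= 978688.51 - 978620.94 + 115.68 - 41.12
= 142.13 mGal

142.13


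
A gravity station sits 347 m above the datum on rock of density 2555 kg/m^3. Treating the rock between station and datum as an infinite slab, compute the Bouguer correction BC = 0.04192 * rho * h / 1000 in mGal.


BC = 0.04192 * rho * h / 1000
= 0.04192 * 2555 * 347 / 1000
= 37.1656 mGal

37.1656


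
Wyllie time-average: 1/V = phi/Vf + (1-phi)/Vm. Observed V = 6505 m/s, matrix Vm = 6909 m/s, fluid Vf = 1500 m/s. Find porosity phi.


1/V - 1/Vm = 1/6505 - 1/6909 = 8.99e-06
1/Vf - 1/Vm = 1/1500 - 1/6909 = 0.00052193
phi = 8.99e-06 / 0.00052193 = 0.0172

0.0172


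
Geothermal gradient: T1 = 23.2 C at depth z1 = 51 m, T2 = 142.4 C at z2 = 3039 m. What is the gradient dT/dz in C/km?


dT = 142.4 - 23.2 = 119.2 C
dz = 3039 - 51 = 2988 m
gradient = dT/dz * 1000 = 119.2/2988 * 1000 = 39.8929 C/km

39.8929


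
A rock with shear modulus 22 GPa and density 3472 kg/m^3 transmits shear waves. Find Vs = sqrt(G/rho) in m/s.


Convert G to Pa: G = 22e9 Pa
Compute G/rho = 22e9 / 3472 = 6336405.53
Vs = sqrt(6336405.53) = 2517.22 m/s

2517.22


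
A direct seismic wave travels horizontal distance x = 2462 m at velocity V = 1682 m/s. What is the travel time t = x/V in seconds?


t = x / V
= 2462 / 1682
= 1.4637 s

1.4637


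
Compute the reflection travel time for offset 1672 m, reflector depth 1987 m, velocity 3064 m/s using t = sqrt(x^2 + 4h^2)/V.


x^2 + 4h^2 = 1672^2 + 4*1987^2 = 2795584 + 15792676 = 18588260
sqrt(18588260) = 4311.4104
t = 4311.4104 / 3064 = 1.4071 s

1.4071


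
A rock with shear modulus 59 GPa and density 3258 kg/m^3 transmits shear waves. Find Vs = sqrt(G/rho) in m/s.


Convert G to Pa: G = 59e9 Pa
Compute G/rho = 59e9 / 3258 = 18109269.4905
Vs = sqrt(18109269.4905) = 4255.5 m/s

4255.5


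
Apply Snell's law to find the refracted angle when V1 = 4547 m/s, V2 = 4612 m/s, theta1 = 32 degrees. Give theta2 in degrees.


sin(theta1) = sin(32 deg) = 0.529919
sin(theta2) = V2/V1 * sin(theta1) = 4612/4547 * 0.529919 = 0.537495
theta2 = arcsin(0.537495) = 32.5132 degrees

32.5132


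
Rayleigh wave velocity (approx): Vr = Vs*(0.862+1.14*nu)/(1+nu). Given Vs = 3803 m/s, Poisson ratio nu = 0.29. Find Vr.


Numerator factor = 0.862 + 1.14*0.29 = 1.1926
Denominator = 1 + 0.29 = 1.29
Vr = 3803 * 1.1926 / 1.29 = 3515.86 m/s

3515.86


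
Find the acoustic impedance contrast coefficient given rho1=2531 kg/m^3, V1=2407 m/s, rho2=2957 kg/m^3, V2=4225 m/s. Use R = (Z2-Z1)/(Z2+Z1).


Z1 = 2531 * 2407 = 6092117
Z2 = 2957 * 4225 = 12493325
R = (12493325 - 6092117) / (12493325 + 6092117) = 6401208 / 18585442 = 0.3444

0.3444


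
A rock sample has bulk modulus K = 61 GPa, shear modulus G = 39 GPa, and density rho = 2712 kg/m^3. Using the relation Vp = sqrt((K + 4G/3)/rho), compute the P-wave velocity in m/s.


First compute the effective modulus:
K + 4G/3 = 61e9 + 4*39e9/3 = 113000000000.0 Pa
Then divide by density:
113000000000.0 / 2712 = 41666666.6667 Pa/(kg/m^3)
Take the square root:
Vp = sqrt(41666666.6667) = 6454.97 m/s

6454.97


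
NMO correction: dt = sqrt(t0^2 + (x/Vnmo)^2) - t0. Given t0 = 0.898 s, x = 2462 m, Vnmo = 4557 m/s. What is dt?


x/Vnmo = 2462/4557 = 0.540268
(x/Vnmo)^2 = 0.291889
t0^2 = 0.806404
sqrt(0.806404 + 0.291889) = 1.047995
dt = 1.047995 - 0.898 = 0.149995

0.149995


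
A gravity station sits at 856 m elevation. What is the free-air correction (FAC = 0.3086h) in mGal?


FAC = 0.3086 * h
= 0.3086 * 856
= 264.1616 mGal

264.1616


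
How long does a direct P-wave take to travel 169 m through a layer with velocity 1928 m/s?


t = x / V
= 169 / 1928
= 0.0877 s

0.0877


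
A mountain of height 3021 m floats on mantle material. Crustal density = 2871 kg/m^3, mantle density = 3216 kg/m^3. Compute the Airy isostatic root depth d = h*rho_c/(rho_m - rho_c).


rho_m - rho_c = 3216 - 2871 = 345
d = 3021 * 2871 / 345
= 8673291 / 345
= 25139.97 m

25139.97


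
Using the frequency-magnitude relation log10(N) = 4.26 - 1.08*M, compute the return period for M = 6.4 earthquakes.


log10(N) = 4.26 - 1.08*6.4 = -2.652
N = 10^-2.652 = 0.002228
T = 1/N = 1/0.002228 = 448.7454 years

448.7454


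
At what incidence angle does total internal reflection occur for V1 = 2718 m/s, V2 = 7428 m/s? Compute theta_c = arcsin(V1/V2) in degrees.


V1/V2 = 2718/7428 = 0.365913
theta_c = arcsin(0.365913) = 21.4638 degrees

21.4638


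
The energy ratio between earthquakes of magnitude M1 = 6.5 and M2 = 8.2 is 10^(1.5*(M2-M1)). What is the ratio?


M2 - M1 = 8.2 - 6.5 = 1.7
1.5 * 1.7 = 2.55
ratio = 10^2.55 = 354.81

354.81


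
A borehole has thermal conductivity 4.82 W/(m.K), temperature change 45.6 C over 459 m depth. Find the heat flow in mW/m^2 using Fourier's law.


q = k * dT / dz * 1000
= 4.82 * 45.6 / 459 * 1000
= 0.47885 * 1000
= 478.8497 mW/m^2

478.8497


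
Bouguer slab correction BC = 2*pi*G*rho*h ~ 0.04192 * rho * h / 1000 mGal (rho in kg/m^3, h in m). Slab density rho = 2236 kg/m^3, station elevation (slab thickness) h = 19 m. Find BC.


BC = 0.04192 * rho * h / 1000
= 0.04192 * 2236 * 19 / 1000
= 1.7809 mGal

1.7809


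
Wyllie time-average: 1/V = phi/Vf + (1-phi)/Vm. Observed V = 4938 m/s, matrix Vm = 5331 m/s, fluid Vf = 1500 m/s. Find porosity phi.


1/V - 1/Vm = 1/4938 - 1/5331 = 1.493e-05
1/Vf - 1/Vm = 1/1500 - 1/5331 = 0.00047908
phi = 1.493e-05 / 0.00047908 = 0.0312

0.0312


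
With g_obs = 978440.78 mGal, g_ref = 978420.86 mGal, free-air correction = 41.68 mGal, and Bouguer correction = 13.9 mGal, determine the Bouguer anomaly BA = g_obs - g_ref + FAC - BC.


BA = g_obs - g_ref + FAC - BC
= 978440.78 - 978420.86 + 41.68 - 13.9
= 47.7 mGal

47.7


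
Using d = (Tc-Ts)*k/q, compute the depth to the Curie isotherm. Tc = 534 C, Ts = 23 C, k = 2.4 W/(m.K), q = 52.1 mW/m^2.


T_Curie - T_surf = 534 - 23 = 511 C
Convert q to W/m^2: 52.1 mW/m^2 = 0.0521 W/m^2
d = 511 * 2.4 / 0.0521 = 23539.35 m

23539.35


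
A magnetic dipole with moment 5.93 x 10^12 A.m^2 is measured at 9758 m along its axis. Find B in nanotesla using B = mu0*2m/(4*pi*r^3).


m = 5.93 x 10^12 = 5930000000000 A.m^2
2m = 11860000000000 A.m^2
r^3 = 9758^3 = 929142747512
B = (4pi*10^-7) * 11860000000000 / (4*pi * 929142747512) * 1e9
= 14903715.54863 / 11675952118879.74 * 1e9
= 1276.4454 nT

1276.4454


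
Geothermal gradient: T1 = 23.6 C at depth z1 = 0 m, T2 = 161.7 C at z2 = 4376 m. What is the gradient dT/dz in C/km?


dT = 161.7 - 23.6 = 138.1 C
dz = 4376 - 0 = 4376 m
gradient = dT/dz * 1000 = 138.1/4376 * 1000 = 31.5585 C/km

31.5585


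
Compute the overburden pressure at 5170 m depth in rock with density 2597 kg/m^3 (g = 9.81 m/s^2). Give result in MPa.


P = rho * g * z / 1e6
= 2597 * 9.81 * 5170 / 1e6
= 131713866.9 / 1e6
= 131.7139 MPa

131.7139


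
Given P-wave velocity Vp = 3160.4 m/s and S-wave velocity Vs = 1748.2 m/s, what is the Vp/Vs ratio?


Vp/Vs = 3160.4 / 1748.2
= 1.8078

1.8078


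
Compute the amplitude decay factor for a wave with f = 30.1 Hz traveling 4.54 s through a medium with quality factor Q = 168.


pi*f*t/Q = pi*30.1*4.54/168 = 2.555424
A/A0 = exp(-2.555424) = 0.077659

0.077659


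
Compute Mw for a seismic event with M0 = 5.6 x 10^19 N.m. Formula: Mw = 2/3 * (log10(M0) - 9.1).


log10(M0) = log10(5.6 x 10^19) = 19.7482
Mw = 2/3 * (19.7482 - 9.1)
= 2/3 * 10.6482
= 7.1

7.1


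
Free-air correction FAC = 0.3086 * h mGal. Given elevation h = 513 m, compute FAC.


FAC = 0.3086 * h
= 0.3086 * 513
= 158.3118 mGal

158.3118


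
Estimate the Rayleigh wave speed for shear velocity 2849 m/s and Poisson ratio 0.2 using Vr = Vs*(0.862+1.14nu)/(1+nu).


Numerator factor = 0.862 + 1.14*0.2 = 1.09
Denominator = 1 + 0.2 = 1.2
Vr = 2849 * 1.09 / 1.2 = 2587.84 m/s

2587.84


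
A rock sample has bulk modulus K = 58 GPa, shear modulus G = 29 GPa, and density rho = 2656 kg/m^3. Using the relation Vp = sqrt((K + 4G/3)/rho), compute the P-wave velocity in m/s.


First compute the effective modulus:
K + 4G/3 = 58e9 + 4*29e9/3 = 96666666666.67 Pa
Then divide by density:
96666666666.67 / 2656 = 36395582.3293 Pa/(kg/m^3)
Take the square root:
Vp = sqrt(36395582.3293) = 6032.88 m/s

6032.88


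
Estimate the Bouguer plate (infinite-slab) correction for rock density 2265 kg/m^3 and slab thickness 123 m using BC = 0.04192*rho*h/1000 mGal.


BC = 0.04192 * rho * h / 1000
= 0.04192 * 2265 * 123 / 1000
= 11.6787 mGal

11.6787


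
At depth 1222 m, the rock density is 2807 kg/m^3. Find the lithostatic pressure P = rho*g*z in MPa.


P = rho * g * z / 1e6
= 2807 * 9.81 * 1222 / 1e6
= 33649810.74 / 1e6
= 33.6498 MPa

33.6498


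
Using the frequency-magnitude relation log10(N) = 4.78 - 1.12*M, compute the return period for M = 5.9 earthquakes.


log10(N) = 4.78 - 1.12*5.9 = -1.828
N = 10^-1.828 = 0.014859
T = 1/N = 1/0.014859 = 67.2977 years

67.2977


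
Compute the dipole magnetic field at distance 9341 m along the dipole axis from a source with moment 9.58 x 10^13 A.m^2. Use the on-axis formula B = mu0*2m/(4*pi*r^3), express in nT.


m = 9.58 x 10^13 = 95800000000000 A.m^2
2m = 191600000000000 A.m^2
r^3 = 9341^3 = 815042238821
B = (4pi*10^-7) * 191600000000000 / (4*pi * 815042238821) * 1e9
= 240771660.971122 / 10242122839381.72 * 1e9
= 23507.9841 nT

23507.9841


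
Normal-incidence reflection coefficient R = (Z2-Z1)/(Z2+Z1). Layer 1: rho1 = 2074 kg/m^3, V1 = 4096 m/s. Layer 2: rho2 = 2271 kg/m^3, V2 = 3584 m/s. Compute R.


Z1 = 2074 * 4096 = 8495104
Z2 = 2271 * 3584 = 8139264
R = (8139264 - 8495104) / (8139264 + 8495104) = -355840 / 16634368 = -0.0214

-0.0214


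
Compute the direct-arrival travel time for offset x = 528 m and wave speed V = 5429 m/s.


t = x / V
= 528 / 5429
= 0.0973 s

0.0973


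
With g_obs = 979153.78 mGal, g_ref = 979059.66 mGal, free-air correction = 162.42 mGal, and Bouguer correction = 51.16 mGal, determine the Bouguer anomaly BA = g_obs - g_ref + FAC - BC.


BA = g_obs - g_ref + FAC - BC
= 979153.78 - 979059.66 + 162.42 - 51.16
= 205.38 mGal

205.38


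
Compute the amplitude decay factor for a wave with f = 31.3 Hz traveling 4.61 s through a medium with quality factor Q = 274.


pi*f*t/Q = pi*31.3*4.61/274 = 1.654415
A/A0 = exp(-1.654415) = 0.191204

0.191204


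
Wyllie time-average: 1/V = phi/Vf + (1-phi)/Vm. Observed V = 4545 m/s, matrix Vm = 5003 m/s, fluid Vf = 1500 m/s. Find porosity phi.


1/V - 1/Vm = 1/4545 - 1/5003 = 2.014e-05
1/Vf - 1/Vm = 1/1500 - 1/5003 = 0.00046679
phi = 2.014e-05 / 0.00046679 = 0.0432

0.0432


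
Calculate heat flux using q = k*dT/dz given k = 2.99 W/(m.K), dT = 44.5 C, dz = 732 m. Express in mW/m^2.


q = k * dT / dz * 1000
= 2.99 * 44.5 / 732 * 1000
= 0.181769 * 1000
= 181.7691 mW/m^2

181.7691


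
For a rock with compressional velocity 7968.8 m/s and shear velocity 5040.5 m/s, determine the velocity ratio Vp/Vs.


Vp/Vs = 7968.8 / 5040.5
= 1.581

1.581


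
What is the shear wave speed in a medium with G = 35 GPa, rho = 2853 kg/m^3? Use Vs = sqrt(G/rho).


Convert G to Pa: G = 35e9 Pa
Compute G/rho = 35e9 / 2853 = 12267788.293
Vs = sqrt(12267788.293) = 3502.54 m/s

3502.54


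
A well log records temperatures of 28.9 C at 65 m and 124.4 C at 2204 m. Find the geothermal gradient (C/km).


dT = 124.4 - 28.9 = 95.5 C
dz = 2204 - 65 = 2139 m
gradient = dT/dz * 1000 = 95.5/2139 * 1000 = 44.647 C/km

44.647


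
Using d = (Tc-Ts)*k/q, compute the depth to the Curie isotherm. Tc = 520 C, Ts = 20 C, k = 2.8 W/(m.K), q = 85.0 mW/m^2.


T_Curie - T_surf = 520 - 20 = 500 C
Convert q to W/m^2: 85.0 mW/m^2 = 0.085 W/m^2
d = 500 * 2.8 / 0.085 = 16470.59 m

16470.59


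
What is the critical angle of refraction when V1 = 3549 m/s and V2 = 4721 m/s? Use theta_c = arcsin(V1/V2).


V1/V2 = 3549/4721 = 0.751748
theta_c = arcsin(0.751748) = 48.742 degrees

48.742


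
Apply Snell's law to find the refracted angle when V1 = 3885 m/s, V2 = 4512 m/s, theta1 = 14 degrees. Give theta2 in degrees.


sin(theta1) = sin(14 deg) = 0.241922
sin(theta2) = V2/V1 * sin(theta1) = 4512/3885 * 0.241922 = 0.280966
theta2 = arcsin(0.280966) = 16.3178 degrees

16.3178


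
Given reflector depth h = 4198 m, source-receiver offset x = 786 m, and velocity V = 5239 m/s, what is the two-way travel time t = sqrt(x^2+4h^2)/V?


x^2 + 4h^2 = 786^2 + 4*4198^2 = 617796 + 70492816 = 71110612
sqrt(71110612) = 8432.7108
t = 8432.7108 / 5239 = 1.6096 s

1.6096


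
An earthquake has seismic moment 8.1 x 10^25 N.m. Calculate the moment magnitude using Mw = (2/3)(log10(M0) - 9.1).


log10(M0) = log10(8.1 x 10^25) = 25.9085
Mw = 2/3 * (25.9085 - 9.1)
= 2/3 * 16.8085
= 11.21

11.21


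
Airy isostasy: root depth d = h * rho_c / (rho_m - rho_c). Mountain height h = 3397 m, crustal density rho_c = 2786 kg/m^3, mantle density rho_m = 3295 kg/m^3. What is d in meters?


rho_m - rho_c = 3295 - 2786 = 509
d = 3397 * 2786 / 509
= 9464042 / 509
= 18593.4 m

18593.4


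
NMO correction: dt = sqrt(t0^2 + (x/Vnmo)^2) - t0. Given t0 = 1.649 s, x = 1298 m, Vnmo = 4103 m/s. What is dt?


x/Vnmo = 1298/4103 = 0.316354
(x/Vnmo)^2 = 0.10008
t0^2 = 2.719201
sqrt(2.719201 + 0.10008) = 1.679071
dt = 1.679071 - 1.649 = 0.030071

0.030071


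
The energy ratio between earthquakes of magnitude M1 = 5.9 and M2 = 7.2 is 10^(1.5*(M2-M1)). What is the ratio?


M2 - M1 = 7.2 - 5.9 = 1.3
1.5 * 1.3 = 1.95
ratio = 10^1.95 = 89.13

89.13


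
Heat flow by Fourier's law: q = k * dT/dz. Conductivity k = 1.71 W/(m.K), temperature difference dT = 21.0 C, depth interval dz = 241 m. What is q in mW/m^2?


q = k * dT / dz * 1000
= 1.71 * 21.0 / 241 * 1000
= 0.149004 * 1000
= 149.0041 mW/m^2

149.0041


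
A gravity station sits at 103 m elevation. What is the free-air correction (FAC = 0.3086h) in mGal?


FAC = 0.3086 * h
= 0.3086 * 103
= 31.7858 mGal

31.7858


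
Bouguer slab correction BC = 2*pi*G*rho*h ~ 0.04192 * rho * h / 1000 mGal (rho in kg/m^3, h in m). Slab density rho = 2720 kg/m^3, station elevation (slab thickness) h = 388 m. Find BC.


BC = 0.04192 * rho * h / 1000
= 0.04192 * 2720 * 388 / 1000
= 44.2407 mGal

44.2407


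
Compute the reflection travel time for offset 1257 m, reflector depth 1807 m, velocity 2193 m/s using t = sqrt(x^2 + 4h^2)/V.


x^2 + 4h^2 = 1257^2 + 4*1807^2 = 1580049 + 13060996 = 14641045
sqrt(14641045) = 3826.3618
t = 3826.3618 / 2193 = 1.7448 s

1.7448


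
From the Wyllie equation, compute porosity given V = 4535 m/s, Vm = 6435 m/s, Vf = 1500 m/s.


1/V - 1/Vm = 1/4535 - 1/6435 = 6.511e-05
1/Vf - 1/Vm = 1/1500 - 1/6435 = 0.00051127
phi = 6.511e-05 / 0.00051127 = 0.1273

0.1273


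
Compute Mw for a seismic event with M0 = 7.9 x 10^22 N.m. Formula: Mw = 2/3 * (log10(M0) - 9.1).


log10(M0) = log10(7.9 x 10^22) = 22.8976
Mw = 2/3 * (22.8976 - 9.1)
= 2/3 * 13.7976
= 9.2

9.2


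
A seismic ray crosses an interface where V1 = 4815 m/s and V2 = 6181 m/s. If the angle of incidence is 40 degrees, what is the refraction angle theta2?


sin(theta1) = sin(40 deg) = 0.642788
sin(theta2) = V2/V1 * sin(theta1) = 6181/4815 * 0.642788 = 0.825144
theta2 = arcsin(0.825144) = 55.6031 degrees

55.6031


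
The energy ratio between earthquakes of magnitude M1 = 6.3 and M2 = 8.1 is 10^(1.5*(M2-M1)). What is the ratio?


M2 - M1 = 8.1 - 6.3 = 1.8
1.5 * 1.8 = 2.7
ratio = 10^2.7 = 501.19

501.19


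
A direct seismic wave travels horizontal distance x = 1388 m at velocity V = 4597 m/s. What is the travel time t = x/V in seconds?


t = x / V
= 1388 / 4597
= 0.3019 s

0.3019


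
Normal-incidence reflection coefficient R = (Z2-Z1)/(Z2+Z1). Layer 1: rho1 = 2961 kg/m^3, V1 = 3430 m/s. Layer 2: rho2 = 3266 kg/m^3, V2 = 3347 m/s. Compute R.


Z1 = 2961 * 3430 = 10156230
Z2 = 3266 * 3347 = 10931302
R = (10931302 - 10156230) / (10931302 + 10156230) = 775072 / 21087532 = 0.0368

0.0368
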